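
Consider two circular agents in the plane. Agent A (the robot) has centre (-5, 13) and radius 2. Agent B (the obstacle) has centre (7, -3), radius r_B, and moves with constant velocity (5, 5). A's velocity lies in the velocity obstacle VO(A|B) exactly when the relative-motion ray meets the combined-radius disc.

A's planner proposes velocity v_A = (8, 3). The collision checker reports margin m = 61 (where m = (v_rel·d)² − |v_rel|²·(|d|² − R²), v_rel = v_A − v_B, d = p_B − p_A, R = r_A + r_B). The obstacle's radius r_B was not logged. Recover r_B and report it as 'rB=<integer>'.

m = 61
d = (12, -16);  v_rel = (3, -2),  |v_rel|² = 13
v_rel×d = (3)·(-16) − (-2)·(12) = -24
since m = R²·13 − (-24)²:  R² = (576 + 61) / 13 = 49
R = √49 = 7  ⇒  r_B = 7 − 2 = 5

rB=5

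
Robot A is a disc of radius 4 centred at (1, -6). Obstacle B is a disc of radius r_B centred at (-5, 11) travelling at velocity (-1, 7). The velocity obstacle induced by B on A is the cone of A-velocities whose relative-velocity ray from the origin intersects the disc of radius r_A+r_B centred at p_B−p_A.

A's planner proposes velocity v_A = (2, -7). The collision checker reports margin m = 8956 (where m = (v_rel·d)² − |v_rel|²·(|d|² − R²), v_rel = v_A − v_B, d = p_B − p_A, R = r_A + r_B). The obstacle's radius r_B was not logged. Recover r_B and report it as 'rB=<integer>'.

m = 8956
d = (-6, 17);  v_rel = (3, -14),  |v_rel|² = 205
v_rel×d = (3)·(17) − (-14)·(-6) = -33
since m = R²·205 − (-33)²:  R² = (1089 + 8956) / 205 = 49
R = √49 = 7  ⇒  r_B = 7 − 4 = 3

rB=3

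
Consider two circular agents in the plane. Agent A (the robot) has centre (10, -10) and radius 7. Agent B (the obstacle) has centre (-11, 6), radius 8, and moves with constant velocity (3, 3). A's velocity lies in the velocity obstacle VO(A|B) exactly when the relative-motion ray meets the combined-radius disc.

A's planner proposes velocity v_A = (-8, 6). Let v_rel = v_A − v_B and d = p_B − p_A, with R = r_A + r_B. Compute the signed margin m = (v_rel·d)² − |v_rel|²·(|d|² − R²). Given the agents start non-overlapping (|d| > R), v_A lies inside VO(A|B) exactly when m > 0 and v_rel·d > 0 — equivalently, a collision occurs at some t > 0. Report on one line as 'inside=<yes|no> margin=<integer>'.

d = (-21, 16),  |d|² = 697;  R = 7+8 = 15,  c = 697−15² = 472
v_rel = (-11, 3),  |v_rel|² = 130;  v_rel·d = (-11)·(-21) + (3)·(16) = 279
130·t² − 558·t + 472 = 0  ⇒  m = 279² − 130·472 = 16481
m = 16481 > 0,  v_rel·d = 279 > 0  ⇒  inside

inside=yes margin=16481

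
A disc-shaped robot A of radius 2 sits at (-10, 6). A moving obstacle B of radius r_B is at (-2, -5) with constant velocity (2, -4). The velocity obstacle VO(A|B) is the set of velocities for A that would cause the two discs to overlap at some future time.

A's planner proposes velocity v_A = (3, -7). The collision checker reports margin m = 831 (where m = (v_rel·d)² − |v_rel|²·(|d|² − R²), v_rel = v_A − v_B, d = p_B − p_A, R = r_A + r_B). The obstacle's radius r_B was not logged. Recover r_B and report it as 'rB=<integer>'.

m = 831
d = (8, -11);  v_rel = (1, -3),  |v_rel|² = 10
v_rel×d = (1)·(-11) − (-3)·(8) = 13
since m = R²·10 − 13²:  R² = (169 + 831) / 10 = 100
R = √100 = 10  ⇒  r_B = 10 − 2 = 8

rB=8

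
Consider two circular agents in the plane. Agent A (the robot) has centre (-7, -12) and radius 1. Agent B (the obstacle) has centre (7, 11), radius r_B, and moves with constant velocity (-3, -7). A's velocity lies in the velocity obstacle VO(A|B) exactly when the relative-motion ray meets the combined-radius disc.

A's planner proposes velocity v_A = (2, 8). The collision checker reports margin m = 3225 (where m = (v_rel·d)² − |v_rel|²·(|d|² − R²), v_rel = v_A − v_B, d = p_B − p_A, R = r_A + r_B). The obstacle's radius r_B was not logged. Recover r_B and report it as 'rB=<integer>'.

m = 3225
d = (14, 23);  v_rel = (5, 15),  |v_rel|² = 250
v_rel×d = (5)·(23) − (15)·(14) = -95
since m = R²·250 − (-95)²:  R² = (9025 + 3225) / 250 = 49
R = √49 = 7  ⇒  r_B = 7 − 1 = 6

rB=6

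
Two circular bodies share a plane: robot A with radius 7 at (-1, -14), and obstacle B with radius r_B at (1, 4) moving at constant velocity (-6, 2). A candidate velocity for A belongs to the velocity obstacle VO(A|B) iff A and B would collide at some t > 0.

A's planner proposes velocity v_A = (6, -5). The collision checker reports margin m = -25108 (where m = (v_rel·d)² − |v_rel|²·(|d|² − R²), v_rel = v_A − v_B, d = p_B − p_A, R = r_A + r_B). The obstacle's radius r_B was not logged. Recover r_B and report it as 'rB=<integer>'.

m = -25108
d = (2, 18);  v_rel = (12, -7),  |v_rel|² = 193
v_rel×d = (12)·(18) − (-7)·(2) = 230
since m = R²·193 − 230²:  R² = (52900 + -25108) / 193 = 144
R = √144 = 12  ⇒  r_B = 12 − 7 = 5

rB=5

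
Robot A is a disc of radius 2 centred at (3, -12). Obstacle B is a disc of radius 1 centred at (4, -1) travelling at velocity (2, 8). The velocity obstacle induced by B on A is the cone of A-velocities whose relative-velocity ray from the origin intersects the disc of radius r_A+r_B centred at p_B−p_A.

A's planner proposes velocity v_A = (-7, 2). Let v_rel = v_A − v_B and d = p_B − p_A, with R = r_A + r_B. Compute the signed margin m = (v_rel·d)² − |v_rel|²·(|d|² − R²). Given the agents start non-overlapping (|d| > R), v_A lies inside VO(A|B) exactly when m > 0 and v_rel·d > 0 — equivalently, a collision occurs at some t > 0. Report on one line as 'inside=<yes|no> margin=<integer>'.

d = (1, 11),  |d|² = 122;  R = 2+1 = 3,  c = 122−3² = 113
v_rel = (-9, -6),  |v_rel|² = 117;  v_rel·d = (-9)·(1) + (-6)·(11) = -75
117·t² + 150·t + 113 = 0  ⇒  m = (-75)² − 117·113 = -7596
m = -7596 < 0,  v_rel·d = -75 < 0  ⇒  outside

inside=no margin=-7596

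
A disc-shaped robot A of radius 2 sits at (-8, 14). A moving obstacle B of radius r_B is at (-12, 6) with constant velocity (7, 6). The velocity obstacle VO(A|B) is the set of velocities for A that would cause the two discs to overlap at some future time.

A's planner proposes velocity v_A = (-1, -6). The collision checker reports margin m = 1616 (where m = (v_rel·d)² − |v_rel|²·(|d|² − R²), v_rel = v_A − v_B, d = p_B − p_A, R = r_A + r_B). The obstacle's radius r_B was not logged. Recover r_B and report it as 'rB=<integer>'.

m = 1616
d = (-4, -8);  v_rel = (-8, -12),  |v_rel|² = 208
v_rel×d = (-8)·(-8) − (-12)·(-4) = 16
since m = R²·208 − 16²:  R² = (256 + 1616) / 208 = 9
R = √9 = 3  ⇒  r_B = 3 − 2 = 1

rB=1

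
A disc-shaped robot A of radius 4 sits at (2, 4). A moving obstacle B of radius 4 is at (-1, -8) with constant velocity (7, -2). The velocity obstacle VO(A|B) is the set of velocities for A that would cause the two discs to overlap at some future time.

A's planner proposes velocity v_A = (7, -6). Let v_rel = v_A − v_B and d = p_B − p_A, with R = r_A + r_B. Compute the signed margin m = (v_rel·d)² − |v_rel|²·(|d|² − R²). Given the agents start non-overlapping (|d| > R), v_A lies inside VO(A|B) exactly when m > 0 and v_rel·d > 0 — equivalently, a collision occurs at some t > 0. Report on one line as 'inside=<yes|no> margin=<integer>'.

d = (-3, -12),  |d|² = 153;  R = 4+4 = 8,  c = 153−8² = 89
v_rel = (0, -4),  |v_rel|² = 16;  v_rel·d = (0)·(-3) + (-4)·(-12) = 48
16·t² − 96·t + 89 = 0  ⇒  m = 48² − 16·89 = 880
m = 880 > 0,  v_rel·d = 48 > 0  ⇒  inside

inside=yes margin=880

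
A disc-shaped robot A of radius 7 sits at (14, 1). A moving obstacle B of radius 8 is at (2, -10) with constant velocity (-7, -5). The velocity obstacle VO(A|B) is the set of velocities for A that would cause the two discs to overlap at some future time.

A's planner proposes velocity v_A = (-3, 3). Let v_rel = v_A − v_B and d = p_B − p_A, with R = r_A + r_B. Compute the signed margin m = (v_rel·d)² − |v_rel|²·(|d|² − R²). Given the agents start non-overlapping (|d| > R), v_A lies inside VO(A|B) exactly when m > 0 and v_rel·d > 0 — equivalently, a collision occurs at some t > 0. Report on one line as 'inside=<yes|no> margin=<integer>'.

d = (-12, -11),  |d|² = 265;  R = 7+8 = 15,  c = 265−15² = 40
v_rel = (4, 8),  |v_rel|² = 80;  v_rel·d = (4)·(-12) + (8)·(-11) = -136
80·t² + 272·t + 40 = 0  ⇒  m = (-136)² − 80·40 = 15296
m = 15296 > 0,  v_rel·d = -136 < 0  ⇒  outside

inside=no margin=15296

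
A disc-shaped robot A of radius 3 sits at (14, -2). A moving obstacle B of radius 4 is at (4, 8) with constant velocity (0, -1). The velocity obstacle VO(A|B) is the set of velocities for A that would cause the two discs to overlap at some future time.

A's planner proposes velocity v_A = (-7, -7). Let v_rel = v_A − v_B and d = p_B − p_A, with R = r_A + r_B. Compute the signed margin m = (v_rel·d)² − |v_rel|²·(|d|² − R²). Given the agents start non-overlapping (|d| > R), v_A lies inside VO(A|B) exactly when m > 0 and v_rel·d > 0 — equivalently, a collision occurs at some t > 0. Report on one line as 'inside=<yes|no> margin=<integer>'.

d = (-10, 10),  |d|² = 200;  R = 3+4 = 7,  c = 200−7² = 151
v_rel = (-7, -6),  |v_rel|² = 85;  v_rel·d = (-7)·(-10) + (-6)·(10) = 10
85·t² − 20·t + 151 = 0  ⇒  m = 10² − 85·151 = -12735
m = -12735 < 0,  v_rel·d = 10 > 0  ⇒  outside

inside=no margin=-12735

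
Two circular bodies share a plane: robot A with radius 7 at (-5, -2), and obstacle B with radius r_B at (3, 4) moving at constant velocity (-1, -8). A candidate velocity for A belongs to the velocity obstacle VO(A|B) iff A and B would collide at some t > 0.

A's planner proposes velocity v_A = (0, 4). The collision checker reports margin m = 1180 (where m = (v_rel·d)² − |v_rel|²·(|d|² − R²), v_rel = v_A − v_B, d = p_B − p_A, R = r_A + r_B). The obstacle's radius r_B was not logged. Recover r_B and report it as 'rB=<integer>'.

m = 1180
d = (8, 6);  v_rel = (1, 12),  |v_rel|² = 145
v_rel×d = (1)·(6) − (12)·(8) = -90
since m = R²·145 − (-90)²:  R² = (8100 + 1180) / 145 = 64
R = √64 = 8  ⇒  r_B = 8 − 7 = 1

rB=1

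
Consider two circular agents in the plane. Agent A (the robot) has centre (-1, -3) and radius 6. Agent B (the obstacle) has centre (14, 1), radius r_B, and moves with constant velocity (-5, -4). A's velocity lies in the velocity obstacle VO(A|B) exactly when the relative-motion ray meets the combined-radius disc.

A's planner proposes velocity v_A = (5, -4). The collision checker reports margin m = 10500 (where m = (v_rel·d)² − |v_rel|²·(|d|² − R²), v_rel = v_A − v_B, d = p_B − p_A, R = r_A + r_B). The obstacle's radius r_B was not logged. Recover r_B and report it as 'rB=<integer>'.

m = 10500
d = (15, 4);  v_rel = (10, 0),  |v_rel|² = 100
v_rel×d = (10)·(4) − (0)·(15) = 40
since m = R²·100 − 40²:  R² = (1600 + 10500) / 100 = 121
R = √121 = 11  ⇒  r_B = 11 − 6 = 5

rB=5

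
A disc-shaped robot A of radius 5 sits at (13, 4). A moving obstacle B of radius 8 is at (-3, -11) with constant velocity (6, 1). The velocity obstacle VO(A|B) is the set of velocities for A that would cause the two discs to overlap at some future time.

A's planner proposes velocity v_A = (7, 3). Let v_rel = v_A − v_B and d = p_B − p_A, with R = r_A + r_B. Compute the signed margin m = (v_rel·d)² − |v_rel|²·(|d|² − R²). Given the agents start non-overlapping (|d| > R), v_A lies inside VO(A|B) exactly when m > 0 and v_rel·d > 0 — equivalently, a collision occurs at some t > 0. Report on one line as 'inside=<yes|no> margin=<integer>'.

d = (-16, -15),  |d|² = 481;  R = 5+8 = 13,  c = 481−13² = 312
v_rel = (1, 2),  |v_rel|² = 5;  v_rel·d = (1)·(-16) + (2)·(-15) = -46
5·t² + 92·t + 312 = 0  ⇒  m = (-46)² − 5·312 = 556
m = 556 > 0,  v_rel·d = -46 < 0  ⇒  outside

inside=no margin=556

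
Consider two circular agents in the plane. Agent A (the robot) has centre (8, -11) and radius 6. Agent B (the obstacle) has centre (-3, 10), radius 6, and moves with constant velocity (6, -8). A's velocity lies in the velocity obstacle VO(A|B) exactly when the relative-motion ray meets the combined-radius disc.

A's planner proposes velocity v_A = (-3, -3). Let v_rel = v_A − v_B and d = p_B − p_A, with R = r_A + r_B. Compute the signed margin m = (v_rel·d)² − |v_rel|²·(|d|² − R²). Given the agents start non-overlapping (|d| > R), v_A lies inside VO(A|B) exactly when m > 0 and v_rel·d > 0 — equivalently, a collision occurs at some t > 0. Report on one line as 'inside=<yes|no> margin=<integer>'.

d = (-11, 21),  |d|² = 562;  R = 6+6 = 12,  c = 562−12² = 418
v_rel = (-9, 5),  |v_rel|² = 106;  v_rel·d = (-9)·(-11) + (5)·(21) = 204
106·t² − 408·t + 418 = 0  ⇒  m = 204² − 106·418 = -2692
m = -2692 < 0,  v_rel·d = 204 > 0  ⇒  outside

inside=no margin=-2692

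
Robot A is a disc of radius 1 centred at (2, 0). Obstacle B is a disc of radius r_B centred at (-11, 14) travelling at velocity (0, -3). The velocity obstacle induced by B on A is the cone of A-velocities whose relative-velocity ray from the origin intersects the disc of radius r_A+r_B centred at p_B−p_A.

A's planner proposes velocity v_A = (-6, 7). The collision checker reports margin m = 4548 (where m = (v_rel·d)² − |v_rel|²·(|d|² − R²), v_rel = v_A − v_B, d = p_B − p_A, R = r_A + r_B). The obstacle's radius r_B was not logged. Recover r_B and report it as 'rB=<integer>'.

m = 4548
d = (-13, 14);  v_rel = (-6, 10),  |v_rel|² = 136
v_rel×d = (-6)·(14) − (10)·(-13) = 46
since m = R²·136 − 46²:  R² = (2116 + 4548) / 136 = 49
R = √49 = 7  ⇒  r_B = 7 − 1 = 6

rB=6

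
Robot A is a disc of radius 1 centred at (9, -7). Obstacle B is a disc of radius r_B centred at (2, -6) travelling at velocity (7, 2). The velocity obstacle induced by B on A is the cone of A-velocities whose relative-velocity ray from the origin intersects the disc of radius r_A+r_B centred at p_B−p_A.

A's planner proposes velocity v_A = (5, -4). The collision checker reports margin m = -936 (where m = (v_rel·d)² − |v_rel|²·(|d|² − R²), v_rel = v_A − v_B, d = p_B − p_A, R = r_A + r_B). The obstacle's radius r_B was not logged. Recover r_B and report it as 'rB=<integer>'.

m = -936
d = (-7, 1);  v_rel = (-2, -6),  |v_rel|² = 40
v_rel×d = (-2)·(1) − (-6)·(-7) = -44
since m = R²·40 − (-44)²:  R² = (1936 + -936) / 40 = 25
R = √25 = 5  ⇒  r_B = 5 − 1 = 4

rB=4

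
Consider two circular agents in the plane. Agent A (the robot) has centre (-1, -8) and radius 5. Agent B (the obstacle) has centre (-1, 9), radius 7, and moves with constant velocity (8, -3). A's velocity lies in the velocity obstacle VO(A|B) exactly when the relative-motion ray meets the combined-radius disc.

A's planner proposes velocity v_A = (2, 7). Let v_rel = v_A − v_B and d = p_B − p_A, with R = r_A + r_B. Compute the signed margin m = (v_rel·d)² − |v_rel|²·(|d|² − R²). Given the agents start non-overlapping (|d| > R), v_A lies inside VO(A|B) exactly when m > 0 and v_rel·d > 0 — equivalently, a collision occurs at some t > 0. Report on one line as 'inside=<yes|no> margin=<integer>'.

d = (0, 17),  |d|² = 289;  R = 5+7 = 12,  c = 289−12² = 145
v_rel = (-6, 10),  |v_rel|² = 136;  v_rel·d = (-6)·(0) + (10)·(17) = 170
136·t² − 340·t + 145 = 0  ⇒  m = 170² − 136·145 = 9180
m = 9180 > 0,  v_rel·d = 170 > 0  ⇒  inside

inside=yes margin=9180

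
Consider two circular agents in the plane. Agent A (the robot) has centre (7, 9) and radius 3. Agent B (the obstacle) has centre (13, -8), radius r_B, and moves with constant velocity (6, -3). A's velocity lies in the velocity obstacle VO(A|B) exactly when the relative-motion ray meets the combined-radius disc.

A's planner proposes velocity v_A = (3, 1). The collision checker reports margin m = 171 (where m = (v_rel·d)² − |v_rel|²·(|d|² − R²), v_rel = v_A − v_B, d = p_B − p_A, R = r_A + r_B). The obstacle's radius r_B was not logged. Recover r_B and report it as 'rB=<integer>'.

m = 171
d = (6, -17);  v_rel = (-3, 4),  |v_rel|² = 25
v_rel×d = (-3)·(-17) − (4)·(6) = 27
since m = R²·25 − 27²:  R² = (729 + 171) / 25 = 36
R = √36 = 6  ⇒  r_B = 6 − 3 = 3

rB=3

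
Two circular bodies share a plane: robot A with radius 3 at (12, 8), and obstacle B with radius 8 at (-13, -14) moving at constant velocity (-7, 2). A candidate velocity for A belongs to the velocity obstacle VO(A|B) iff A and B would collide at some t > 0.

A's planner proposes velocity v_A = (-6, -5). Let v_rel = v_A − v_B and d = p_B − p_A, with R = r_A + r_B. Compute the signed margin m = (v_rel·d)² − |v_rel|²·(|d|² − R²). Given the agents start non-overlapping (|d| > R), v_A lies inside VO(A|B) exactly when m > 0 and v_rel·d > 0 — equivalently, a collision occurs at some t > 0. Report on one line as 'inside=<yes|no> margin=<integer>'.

d = (-25, -22),  |d|² = 1109;  R = 3+8 = 11,  c = 1109−11² = 988
v_rel = (1, -7),  |v_rel|² = 50;  v_rel·d = (1)·(-25) + (-7)·(-22) = 129
50·t² − 258·t + 988 = 0  ⇒  m = 129² − 50·988 = -32759
m = -32759 < 0,  v_rel·d = 129 > 0  ⇒  outside

inside=no margin=-32759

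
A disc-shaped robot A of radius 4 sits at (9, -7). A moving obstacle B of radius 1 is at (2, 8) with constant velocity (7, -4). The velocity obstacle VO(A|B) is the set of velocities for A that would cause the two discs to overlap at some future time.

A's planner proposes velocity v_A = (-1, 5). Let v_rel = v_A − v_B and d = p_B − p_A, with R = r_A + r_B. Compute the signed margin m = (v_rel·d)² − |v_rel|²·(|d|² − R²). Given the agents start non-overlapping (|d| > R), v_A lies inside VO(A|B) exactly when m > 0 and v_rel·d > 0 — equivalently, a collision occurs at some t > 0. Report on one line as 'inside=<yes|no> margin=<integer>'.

d = (-7, 15),  |d|² = 274;  R = 4+1 = 5,  c = 274−5² = 249
v_rel = (-8, 9),  |v_rel|² = 145;  v_rel·d = (-8)·(-7) + (9)·(15) = 191
145·t² − 382·t + 249 = 0  ⇒  m = 191² − 145·249 = 376
m = 376 > 0,  v_rel·d = 191 > 0  ⇒  inside

inside=yes margin=376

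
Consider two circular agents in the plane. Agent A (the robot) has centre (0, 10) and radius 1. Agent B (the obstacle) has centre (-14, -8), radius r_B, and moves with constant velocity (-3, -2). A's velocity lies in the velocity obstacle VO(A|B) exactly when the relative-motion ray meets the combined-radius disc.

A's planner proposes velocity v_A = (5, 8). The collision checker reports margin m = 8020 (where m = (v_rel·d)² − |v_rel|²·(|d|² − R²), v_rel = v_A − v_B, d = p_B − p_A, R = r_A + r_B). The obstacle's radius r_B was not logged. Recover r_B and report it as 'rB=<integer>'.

m = 8020
d = (-14, -18);  v_rel = (8, 10),  |v_rel|² = 164
v_rel×d = (8)·(-18) − (10)·(-14) = -4
since m = R²·164 − (-4)²:  R² = (16 + 8020) / 164 = 49
R = √49 = 7  ⇒  r_B = 7 − 1 = 6

rB=6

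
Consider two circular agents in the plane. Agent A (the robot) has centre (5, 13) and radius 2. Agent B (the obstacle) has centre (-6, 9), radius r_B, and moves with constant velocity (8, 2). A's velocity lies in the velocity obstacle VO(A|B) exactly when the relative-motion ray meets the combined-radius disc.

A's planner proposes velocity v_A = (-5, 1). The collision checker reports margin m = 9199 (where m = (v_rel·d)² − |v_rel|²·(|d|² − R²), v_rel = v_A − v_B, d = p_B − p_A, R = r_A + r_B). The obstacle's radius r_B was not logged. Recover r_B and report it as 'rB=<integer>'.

m = 9199
d = (-11, -4);  v_rel = (-13, -1),  |v_rel|² = 170
v_rel×d = (-13)·(-4) − (-1)·(-11) = 41
since m = R²·170 − 41²:  R² = (1681 + 9199) / 170 = 64
R = √64 = 8  ⇒  r_B = 8 − 2 = 6

rB=6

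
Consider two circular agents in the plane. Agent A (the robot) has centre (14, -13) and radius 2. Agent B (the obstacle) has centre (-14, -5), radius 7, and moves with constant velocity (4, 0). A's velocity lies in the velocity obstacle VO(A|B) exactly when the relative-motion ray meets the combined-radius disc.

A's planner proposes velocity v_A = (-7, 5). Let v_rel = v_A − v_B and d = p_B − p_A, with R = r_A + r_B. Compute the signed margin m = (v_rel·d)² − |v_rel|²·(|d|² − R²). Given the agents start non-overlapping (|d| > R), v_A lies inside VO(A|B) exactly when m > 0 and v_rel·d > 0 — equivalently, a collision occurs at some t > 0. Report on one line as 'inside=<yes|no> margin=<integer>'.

d = (-28, 8),  |d|² = 848;  R = 2+7 = 9,  c = 848−9² = 767
v_rel = (-11, 5),  |v_rel|² = 146;  v_rel·d = (-11)·(-28) + (5)·(8) = 348
146·t² − 696·t + 767 = 0  ⇒  m = 348² − 146·767 = 9122
m = 9122 > 0,  v_rel·d = 348 > 0  ⇒  inside

inside=yes margin=9122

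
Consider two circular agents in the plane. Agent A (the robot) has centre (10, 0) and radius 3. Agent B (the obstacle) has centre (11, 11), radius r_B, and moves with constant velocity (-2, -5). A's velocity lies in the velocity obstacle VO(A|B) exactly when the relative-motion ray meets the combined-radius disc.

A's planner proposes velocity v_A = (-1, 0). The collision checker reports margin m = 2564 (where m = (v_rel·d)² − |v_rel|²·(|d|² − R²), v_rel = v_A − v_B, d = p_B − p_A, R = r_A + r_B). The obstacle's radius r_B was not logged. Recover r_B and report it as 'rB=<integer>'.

m = 2564
d = (1, 11);  v_rel = (1, 5),  |v_rel|² = 26
v_rel×d = (1)·(11) − (5)·(1) = 6
since m = R²·26 − 6²:  R² = (36 + 2564) / 26 = 100
R = √100 = 10  ⇒  r_B = 10 − 3 = 7

rB=7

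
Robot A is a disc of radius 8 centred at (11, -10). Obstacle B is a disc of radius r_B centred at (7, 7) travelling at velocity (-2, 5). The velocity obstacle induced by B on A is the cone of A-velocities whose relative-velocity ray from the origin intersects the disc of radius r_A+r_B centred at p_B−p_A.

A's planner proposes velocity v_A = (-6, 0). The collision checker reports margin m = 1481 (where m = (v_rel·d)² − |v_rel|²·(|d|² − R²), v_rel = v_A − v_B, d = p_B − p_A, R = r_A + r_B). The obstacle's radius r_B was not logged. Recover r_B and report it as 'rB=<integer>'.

m = 1481
d = (-4, 17);  v_rel = (-4, -5),  |v_rel|² = 41
v_rel×d = (-4)·(17) − (-5)·(-4) = -88
since m = R²·41 − (-88)²:  R² = (7744 + 1481) / 41 = 225
R = √225 = 15  ⇒  r_B = 15 − 8 = 7

rB=7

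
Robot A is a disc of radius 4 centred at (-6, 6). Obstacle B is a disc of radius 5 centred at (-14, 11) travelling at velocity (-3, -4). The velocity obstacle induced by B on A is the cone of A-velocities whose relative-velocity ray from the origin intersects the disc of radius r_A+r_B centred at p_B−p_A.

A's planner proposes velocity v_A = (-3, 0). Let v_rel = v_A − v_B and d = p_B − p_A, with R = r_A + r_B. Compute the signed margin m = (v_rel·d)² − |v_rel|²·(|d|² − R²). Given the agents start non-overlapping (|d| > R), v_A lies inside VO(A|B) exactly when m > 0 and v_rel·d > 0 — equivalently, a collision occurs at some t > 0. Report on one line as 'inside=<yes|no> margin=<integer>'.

d = (-8, 5),  |d|² = 89;  R = 4+5 = 9,  c = 89−9² = 8
v_rel = (0, 4),  |v_rel|² = 16;  v_rel·d = (0)·(-8) + (4)·(5) = 20
16·t² − 40·t + 8 = 0  ⇒  m = 20² − 16·8 = 272
m = 272 > 0,  v_rel·d = 20 > 0  ⇒  inside

inside=yes margin=272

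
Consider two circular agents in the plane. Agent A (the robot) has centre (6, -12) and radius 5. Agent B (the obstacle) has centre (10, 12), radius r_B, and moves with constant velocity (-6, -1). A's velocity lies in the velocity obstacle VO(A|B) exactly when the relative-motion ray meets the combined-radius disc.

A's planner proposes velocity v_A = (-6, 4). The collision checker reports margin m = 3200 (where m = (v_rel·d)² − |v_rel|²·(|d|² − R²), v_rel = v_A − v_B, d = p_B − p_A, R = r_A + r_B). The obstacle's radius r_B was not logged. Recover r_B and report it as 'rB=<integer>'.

m = 3200
d = (4, 24);  v_rel = (0, 5),  |v_rel|² = 25
v_rel×d = (0)·(24) − (5)·(4) = -20
since m = R²·25 − (-20)²:  R² = (400 + 3200) / 25 = 144
R = √144 = 12  ⇒  r_B = 12 − 5 = 7

rB=7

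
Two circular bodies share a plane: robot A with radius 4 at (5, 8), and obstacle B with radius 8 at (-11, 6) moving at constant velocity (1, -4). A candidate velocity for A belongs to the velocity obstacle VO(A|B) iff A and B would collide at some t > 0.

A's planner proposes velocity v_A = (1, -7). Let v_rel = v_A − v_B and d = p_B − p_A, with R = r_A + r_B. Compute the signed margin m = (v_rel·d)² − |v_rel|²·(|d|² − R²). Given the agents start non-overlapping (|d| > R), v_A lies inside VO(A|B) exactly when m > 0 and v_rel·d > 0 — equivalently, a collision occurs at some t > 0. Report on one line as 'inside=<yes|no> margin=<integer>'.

d = (-16, -2),  |d|² = 260;  R = 4+8 = 12,  c = 260−12² = 116
v_rel = (0, -3),  |v_rel|² = 9;  v_rel·d = (0)·(-16) + (-3)·(-2) = 6
9·t² − 12·t + 116 = 0  ⇒  m = 6² − 9·116 = -1008
m = -1008 < 0,  v_rel·d = 6 > 0  ⇒  outside

inside=no margin=-1008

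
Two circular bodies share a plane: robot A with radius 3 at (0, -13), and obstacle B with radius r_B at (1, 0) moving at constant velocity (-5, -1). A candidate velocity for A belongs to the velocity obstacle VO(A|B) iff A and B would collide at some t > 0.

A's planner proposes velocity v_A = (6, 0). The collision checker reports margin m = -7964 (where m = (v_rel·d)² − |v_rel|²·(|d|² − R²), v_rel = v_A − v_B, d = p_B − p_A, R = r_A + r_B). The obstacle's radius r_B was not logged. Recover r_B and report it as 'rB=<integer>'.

m = -7964
d = (1, 13);  v_rel = (11, 1),  |v_rel|² = 122
v_rel×d = (11)·(13) − (1)·(1) = 142
since m = R²·122 − 142²:  R² = (20164 + -7964) / 122 = 100
R = √100 = 10  ⇒  r_B = 10 − 3 = 7

rB=7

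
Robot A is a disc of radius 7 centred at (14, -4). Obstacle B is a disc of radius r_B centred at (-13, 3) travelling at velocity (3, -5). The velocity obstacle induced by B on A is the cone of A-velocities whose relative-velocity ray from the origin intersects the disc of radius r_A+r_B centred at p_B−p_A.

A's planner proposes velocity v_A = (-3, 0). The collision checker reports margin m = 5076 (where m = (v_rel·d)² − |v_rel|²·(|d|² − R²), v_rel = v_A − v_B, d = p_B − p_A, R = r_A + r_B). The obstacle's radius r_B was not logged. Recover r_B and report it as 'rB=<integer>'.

m = 5076
d = (-27, 7);  v_rel = (-6, 5),  |v_rel|² = 61
v_rel×d = (-6)·(7) − (5)·(-27) = 93
since m = R²·61 − 93²:  R² = (8649 + 5076) / 61 = 225
R = √225 = 15  ⇒  r_B = 15 − 7 = 8

rB=8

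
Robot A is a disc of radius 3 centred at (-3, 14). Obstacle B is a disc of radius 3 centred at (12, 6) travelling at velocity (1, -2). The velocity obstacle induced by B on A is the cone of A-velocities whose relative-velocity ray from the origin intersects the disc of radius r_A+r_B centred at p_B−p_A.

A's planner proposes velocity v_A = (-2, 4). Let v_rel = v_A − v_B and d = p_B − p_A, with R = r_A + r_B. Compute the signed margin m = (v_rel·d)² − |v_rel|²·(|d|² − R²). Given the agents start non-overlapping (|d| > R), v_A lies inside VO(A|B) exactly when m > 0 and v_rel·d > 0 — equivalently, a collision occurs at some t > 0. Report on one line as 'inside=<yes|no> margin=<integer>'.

d = (15, -8),  |d|² = 289;  R = 3+3 = 6,  c = 289−6² = 253
v_rel = (-3, 6),  |v_rel|² = 45;  v_rel·d = (-3)·(15) + (6)·(-8) = -93
45·t² + 186·t + 253 = 0  ⇒  m = (-93)² − 45·253 = -2736
m = -2736 < 0,  v_rel·d = -93 < 0  ⇒  outside

inside=no margin=-2736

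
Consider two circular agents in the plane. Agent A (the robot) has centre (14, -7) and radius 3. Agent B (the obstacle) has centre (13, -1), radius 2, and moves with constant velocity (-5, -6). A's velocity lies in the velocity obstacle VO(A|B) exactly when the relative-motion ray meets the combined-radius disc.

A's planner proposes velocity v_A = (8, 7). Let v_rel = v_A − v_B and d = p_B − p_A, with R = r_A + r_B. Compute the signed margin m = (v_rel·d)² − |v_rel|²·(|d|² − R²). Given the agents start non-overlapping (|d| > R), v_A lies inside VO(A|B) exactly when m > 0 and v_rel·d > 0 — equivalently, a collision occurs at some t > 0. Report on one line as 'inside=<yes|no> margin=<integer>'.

d = (-1, 6),  |d|² = 37;  R = 3+2 = 5,  c = 37−5² = 12
v_rel = (13, 13),  |v_rel|² = 338;  v_rel·d = (13)·(-1) + (13)·(6) = 65
338·t² − 130·t + 12 = 0  ⇒  m = 65² − 338·12 = 169
m = 169 > 0,  v_rel·d = 65 > 0  ⇒  inside

inside=yes margin=169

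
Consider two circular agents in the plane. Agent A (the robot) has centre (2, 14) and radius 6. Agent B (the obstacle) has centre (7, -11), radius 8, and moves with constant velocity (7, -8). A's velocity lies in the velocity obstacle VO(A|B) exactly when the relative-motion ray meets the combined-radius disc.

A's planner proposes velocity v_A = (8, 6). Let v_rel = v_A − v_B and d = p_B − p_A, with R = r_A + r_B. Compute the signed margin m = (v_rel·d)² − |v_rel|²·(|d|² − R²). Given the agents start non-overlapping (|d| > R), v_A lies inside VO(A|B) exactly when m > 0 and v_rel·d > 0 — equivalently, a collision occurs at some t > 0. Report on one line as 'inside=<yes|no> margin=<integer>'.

d = (5, -25),  |d|² = 650;  R = 6+8 = 14,  c = 650−14² = 454
v_rel = (1, 14),  |v_rel|² = 197;  v_rel·d = (1)·(5) + (14)·(-25) = -345
197·t² + 690·t + 454 = 0  ⇒  m = (-345)² − 197·454 = 29587
m = 29587 > 0,  v_rel·d = -345 < 0  ⇒  outside

inside=no margin=29587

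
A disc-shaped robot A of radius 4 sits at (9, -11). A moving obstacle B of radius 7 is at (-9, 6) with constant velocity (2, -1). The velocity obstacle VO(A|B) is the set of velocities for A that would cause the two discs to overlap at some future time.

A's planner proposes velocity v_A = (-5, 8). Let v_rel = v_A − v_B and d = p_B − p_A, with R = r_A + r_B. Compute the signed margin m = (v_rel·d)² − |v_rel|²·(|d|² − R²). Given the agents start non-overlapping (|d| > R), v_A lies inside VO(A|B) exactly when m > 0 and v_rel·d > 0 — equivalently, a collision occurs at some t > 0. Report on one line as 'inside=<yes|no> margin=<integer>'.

d = (-18, 17),  |d|² = 613;  R = 4+7 = 11,  c = 613−11² = 492
v_rel = (-7, 9),  |v_rel|² = 130;  v_rel·d = (-7)·(-18) + (9)·(17) = 279
130·t² − 558·t + 492 = 0  ⇒  m = 279² − 130·492 = 13881
m = 13881 > 0,  v_rel·d = 279 > 0  ⇒  inside

inside=yes margin=13881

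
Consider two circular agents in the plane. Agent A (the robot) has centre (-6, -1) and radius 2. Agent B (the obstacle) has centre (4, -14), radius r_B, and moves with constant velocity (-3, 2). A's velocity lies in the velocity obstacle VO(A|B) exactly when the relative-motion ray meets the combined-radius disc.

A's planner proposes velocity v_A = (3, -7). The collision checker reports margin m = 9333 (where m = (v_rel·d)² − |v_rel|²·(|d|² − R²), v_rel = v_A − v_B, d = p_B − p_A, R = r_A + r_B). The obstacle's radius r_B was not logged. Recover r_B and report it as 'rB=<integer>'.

m = 9333
d = (10, -13);  v_rel = (6, -9),  |v_rel|² = 117
v_rel×d = (6)·(-13) − (-9)·(10) = 12
since m = R²·117 − 12²:  R² = (144 + 9333) / 117 = 81
R = √81 = 9  ⇒  r_B = 9 − 2 = 7

rB=7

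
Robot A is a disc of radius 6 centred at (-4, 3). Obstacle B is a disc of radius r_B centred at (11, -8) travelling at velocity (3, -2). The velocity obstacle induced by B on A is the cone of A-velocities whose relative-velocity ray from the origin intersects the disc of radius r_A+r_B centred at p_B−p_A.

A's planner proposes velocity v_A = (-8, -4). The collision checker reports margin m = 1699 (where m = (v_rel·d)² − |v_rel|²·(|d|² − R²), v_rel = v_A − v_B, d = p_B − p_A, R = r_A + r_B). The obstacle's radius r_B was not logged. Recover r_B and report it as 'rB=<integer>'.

m = 1699
d = (15, -11);  v_rel = (-11, -2),  |v_rel|² = 125
v_rel×d = (-11)·(-11) − (-2)·(15) = 151
since m = R²·125 − 151²:  R² = (22801 + 1699) / 125 = 196
R = √196 = 14  ⇒  r_B = 14 − 6 = 8

rB=8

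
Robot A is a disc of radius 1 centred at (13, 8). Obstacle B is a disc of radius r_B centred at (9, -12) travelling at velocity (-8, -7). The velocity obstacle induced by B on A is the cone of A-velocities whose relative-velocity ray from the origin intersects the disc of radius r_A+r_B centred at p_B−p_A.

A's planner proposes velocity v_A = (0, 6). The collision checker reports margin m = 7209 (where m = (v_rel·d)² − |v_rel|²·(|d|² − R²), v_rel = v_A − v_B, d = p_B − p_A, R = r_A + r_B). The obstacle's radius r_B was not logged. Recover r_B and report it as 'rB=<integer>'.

m = 7209
d = (-4, -20);  v_rel = (8, 13),  |v_rel|² = 233
v_rel×d = (8)·(-20) − (13)·(-4) = -108
since m = R²·233 − (-108)²:  R² = (11664 + 7209) / 233 = 81
R = √81 = 9  ⇒  r_B = 9 − 1 = 8

rB=8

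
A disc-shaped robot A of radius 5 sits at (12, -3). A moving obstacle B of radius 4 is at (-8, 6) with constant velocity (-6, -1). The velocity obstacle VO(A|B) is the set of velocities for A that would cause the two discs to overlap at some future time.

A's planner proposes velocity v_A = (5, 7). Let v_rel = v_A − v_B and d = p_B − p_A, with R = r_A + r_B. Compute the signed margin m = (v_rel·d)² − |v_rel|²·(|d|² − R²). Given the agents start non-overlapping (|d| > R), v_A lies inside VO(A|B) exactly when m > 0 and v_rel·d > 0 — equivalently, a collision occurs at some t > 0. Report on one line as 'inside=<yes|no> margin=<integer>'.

d = (-20, 9),  |d|² = 481;  R = 5+4 = 9,  c = 481−9² = 400
v_rel = (11, 8),  |v_rel|² = 185;  v_rel·d = (11)·(-20) + (8)·(9) = -148
185·t² + 296·t + 400 = 0  ⇒  m = (-148)² − 185·400 = -52096
m = -52096 < 0,  v_rel·d = -148 < 0  ⇒  outside

inside=no margin=-52096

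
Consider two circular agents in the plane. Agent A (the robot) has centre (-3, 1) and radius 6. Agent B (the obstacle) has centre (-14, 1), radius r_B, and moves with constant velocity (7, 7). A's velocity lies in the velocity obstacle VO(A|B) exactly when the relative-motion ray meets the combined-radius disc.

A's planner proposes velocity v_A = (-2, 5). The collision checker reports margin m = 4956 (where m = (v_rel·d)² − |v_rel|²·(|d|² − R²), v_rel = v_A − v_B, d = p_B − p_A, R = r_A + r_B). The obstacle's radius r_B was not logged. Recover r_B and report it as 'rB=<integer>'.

m = 4956
d = (-11, 0);  v_rel = (-9, -2),  |v_rel|² = 85
v_rel×d = (-9)·(0) − (-2)·(-11) = -22
since m = R²·85 − (-22)²:  R² = (484 + 4956) / 85 = 64
R = √64 = 8  ⇒  r_B = 8 − 6 = 2

rB=2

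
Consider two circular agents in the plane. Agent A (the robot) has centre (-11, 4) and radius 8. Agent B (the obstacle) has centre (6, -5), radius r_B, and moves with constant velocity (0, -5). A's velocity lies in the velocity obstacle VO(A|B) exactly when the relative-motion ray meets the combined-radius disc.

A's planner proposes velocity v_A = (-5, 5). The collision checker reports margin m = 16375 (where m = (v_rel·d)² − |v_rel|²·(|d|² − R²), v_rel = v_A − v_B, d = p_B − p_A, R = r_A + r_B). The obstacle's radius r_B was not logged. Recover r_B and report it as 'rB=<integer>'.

m = 16375
d = (17, -9);  v_rel = (-5, 10),  |v_rel|² = 125
v_rel×d = (-5)·(-9) − (10)·(17) = -125
since m = R²·125 − (-125)²:  R² = (15625 + 16375) / 125 = 256
R = √256 = 16  ⇒  r_B = 16 − 8 = 8

rB=8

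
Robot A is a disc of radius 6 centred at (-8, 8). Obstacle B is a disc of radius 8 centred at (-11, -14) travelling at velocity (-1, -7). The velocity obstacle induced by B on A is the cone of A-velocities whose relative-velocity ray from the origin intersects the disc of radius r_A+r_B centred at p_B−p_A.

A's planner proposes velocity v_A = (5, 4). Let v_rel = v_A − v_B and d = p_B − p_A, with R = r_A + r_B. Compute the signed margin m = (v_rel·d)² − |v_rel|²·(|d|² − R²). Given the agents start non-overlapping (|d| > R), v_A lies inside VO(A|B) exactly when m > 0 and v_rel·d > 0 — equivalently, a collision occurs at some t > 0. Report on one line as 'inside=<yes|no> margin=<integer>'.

d = (-3, -22),  |d|² = 493;  R = 6+8 = 14,  c = 493−14² = 297
v_rel = (6, 11),  |v_rel|² = 157;  v_rel·d = (6)·(-3) + (11)·(-22) = -260
157·t² + 520·t + 297 = 0  ⇒  m = (-260)² − 157·297 = 20971
m = 20971 > 0,  v_rel·d = -260 < 0  ⇒  outside

inside=no margin=20971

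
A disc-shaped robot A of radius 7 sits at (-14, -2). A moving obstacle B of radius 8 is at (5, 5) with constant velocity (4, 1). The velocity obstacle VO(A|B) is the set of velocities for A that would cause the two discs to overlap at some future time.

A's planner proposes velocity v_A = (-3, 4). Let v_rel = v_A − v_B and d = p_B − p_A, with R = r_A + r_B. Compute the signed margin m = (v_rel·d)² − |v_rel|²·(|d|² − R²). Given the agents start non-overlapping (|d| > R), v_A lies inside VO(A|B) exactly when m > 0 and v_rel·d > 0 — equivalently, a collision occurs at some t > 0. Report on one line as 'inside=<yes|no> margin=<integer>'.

d = (19, 7),  |d|² = 410;  R = 7+8 = 15,  c = 410−15² = 185
v_rel = (-7, 3),  |v_rel|² = 58;  v_rel·d = (-7)·(19) + (3)·(7) = -112
58·t² + 224·t + 185 = 0  ⇒  m = (-112)² − 58·185 = 1814
m = 1814 > 0,  v_rel·d = -112 < 0  ⇒  outside

inside=no margin=1814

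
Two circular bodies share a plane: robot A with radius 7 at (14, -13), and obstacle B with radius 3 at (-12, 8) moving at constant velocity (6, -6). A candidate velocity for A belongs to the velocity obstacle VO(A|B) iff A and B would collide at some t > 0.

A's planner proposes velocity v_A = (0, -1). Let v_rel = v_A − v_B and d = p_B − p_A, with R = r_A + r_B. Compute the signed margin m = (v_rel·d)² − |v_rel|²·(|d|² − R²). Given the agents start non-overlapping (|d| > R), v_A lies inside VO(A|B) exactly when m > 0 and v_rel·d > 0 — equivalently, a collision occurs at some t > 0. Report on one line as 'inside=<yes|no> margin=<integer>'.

d = (-26, 21),  |d|² = 1117;  R = 7+3 = 10,  c = 1117−10² = 1017
v_rel = (-6, 5),  |v_rel|² = 61;  v_rel·d = (-6)·(-26) + (5)·(21) = 261
61·t² − 522·t + 1017 = 0  ⇒  m = 261² − 61·1017 = 6084
m = 6084 > 0,  v_rel·d = 261 > 0  ⇒  inside

inside=yes margin=6084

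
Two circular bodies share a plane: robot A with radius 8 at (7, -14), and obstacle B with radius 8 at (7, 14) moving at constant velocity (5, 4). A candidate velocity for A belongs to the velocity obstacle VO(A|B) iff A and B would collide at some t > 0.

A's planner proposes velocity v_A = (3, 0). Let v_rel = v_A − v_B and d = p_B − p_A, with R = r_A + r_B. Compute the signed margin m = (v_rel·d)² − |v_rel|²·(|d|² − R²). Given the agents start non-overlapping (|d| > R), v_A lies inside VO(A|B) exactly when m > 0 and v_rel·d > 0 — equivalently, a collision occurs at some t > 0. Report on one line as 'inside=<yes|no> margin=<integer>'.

d = (0, 28),  |d|² = 784;  R = 8+8 = 16,  c = 784−16² = 528
v_rel = (-2, -4),  |v_rel|² = 20;  v_rel·d = (-2)·(0) + (-4)·(28) = -112
20·t² + 224·t + 528 = 0  ⇒  m = (-112)² − 20·528 = 1984
m = 1984 > 0,  v_rel·d = -112 < 0  ⇒  outside

inside=no margin=1984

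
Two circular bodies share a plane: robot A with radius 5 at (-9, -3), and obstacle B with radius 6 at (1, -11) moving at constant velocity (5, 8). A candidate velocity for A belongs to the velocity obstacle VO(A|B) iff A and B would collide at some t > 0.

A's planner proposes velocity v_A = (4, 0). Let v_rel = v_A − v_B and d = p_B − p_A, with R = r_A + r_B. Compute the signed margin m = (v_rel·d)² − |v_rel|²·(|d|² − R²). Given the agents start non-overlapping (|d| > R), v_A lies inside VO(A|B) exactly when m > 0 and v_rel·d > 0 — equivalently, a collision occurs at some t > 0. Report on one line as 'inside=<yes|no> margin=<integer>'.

d = (10, -8),  |d|² = 164;  R = 5+6 = 11,  c = 164−11² = 43
v_rel = (-1, -8),  |v_rel|² = 65;  v_rel·d = (-1)·(10) + (-8)·(-8) = 54
65·t² − 108·t + 43 = 0  ⇒  m = 54² − 65·43 = 121
m = 121 > 0,  v_rel·d = 54 > 0  ⇒  inside

inside=yes margin=121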